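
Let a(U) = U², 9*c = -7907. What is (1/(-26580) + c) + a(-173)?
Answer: 2316482437/79740 ≈ 29050.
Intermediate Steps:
c = -7907/9 (c = (⅑)*(-7907) = -7907/9 ≈ -878.56)
(1/(-26580) + c) + a(-173) = (1/(-26580) - 7907/9) + (-173)² = (-1/26580 - 7907/9) + 29929 = -70056023/79740 + 29929 = 2316482437/79740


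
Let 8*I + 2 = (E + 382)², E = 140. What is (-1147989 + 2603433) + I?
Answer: 5958017/4 ≈ 1.4895e+6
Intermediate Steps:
I = 136241/4 (I = -¼ + (140 + 382)²/8 = -¼ + (⅛)*522² = -¼ + (⅛)*272484 = -¼ + 68121/2 = 136241/4 ≈ 34060.)
(-1147989 + 2603433) + I = (-1147989 + 2603433) + 136241/4 = 1455444 + 136241/4 = 5958017/4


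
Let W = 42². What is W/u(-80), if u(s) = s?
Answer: -441/20 ≈ -22.050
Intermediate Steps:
W = 1764
W/u(-80) = 1764/(-80) = 1764*(-1/80) = -441/20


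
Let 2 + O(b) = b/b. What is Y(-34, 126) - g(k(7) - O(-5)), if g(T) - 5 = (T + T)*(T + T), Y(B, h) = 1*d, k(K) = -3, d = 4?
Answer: -17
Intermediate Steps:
Y(B, h) = 4 (Y(B, h) = 1*4 = 4)
O(b) = -1 (O(b) = -2 + b/b = -2 + 1 = -1)
g(T) = 5 + 4*T² (g(T) = 5 + (T + T)*(T + T) = 5 + (2*T)*(2*T) = 5 + 4*T²)
Y(-34, 126) - g(k(7) - O(-5)) = 4 - (5 + 4*(-3 - 1*(-1))²) = 4 - (5 + 4*(-3 + 1)²) = 4 - (5 + 4*(-2)²) = 4 - (5 + 4*4) = 4 - (5 + 16) = 4 - 1*21 = 4 - 21 = -17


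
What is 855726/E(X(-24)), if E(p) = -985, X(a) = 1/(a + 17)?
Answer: -855726/985 ≈ -868.76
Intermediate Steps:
X(a) = 1/(17 + a)
855726/E(X(-24)) = 855726/(-985) = 855726*(-1/985) = -855726/985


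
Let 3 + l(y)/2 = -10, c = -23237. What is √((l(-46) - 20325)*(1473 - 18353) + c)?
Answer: 17*√1188587 ≈ 18534.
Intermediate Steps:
l(y) = -26 (l(y) = -6 + 2*(-10) = -6 - 20 = -26)
√((l(-46) - 20325)*(1473 - 18353) + c) = √((-26 - 20325)*(1473 - 18353) - 23237) = √(-20351*(-16880) - 23237) = √(343524880 - 23237) = √343501643 = 17*√1188587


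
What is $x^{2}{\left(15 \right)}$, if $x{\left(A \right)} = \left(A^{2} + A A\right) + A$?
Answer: $216225$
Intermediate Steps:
$x{\left(A \right)} = A + 2 A^{2}$ ($x{\left(A \right)} = \left(A^{2} + A^{2}\right) + A = 2 A^{2} + A = A + 2 A^{2}$)
$x^{2}{\left(15 \right)} = \left(15 \left(1 + 2 \cdot 15\right)\right)^{2} = \left(15 \left(1 + 30\right)\right)^{2} = \left(15 \cdot 31\right)^{2} = 465^{2} = 216225$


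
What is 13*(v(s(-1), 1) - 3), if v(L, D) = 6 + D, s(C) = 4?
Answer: 52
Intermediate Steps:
13*(v(s(-1), 1) - 3) = 13*((6 + 1) - 3) = 13*(7 - 3) = 13*4 = 52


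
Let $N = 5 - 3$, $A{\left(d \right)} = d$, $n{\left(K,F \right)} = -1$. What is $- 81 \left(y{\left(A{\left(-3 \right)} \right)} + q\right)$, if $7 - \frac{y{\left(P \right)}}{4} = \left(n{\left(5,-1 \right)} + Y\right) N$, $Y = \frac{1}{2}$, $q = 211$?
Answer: $-19683$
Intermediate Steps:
$Y = \frac{1}{2} \approx 0.5$
$N = 2$
$y{\left(P \right)} = 32$ ($y{\left(P \right)} = 28 - 4 \left(-1 + \frac{1}{2}\right) 2 = 28 - 4 \left(\left(- \frac{1}{2}\right) 2\right) = 28 - -4 = 28 + 4 = 32$)
$- 81 \left(y{\left(A{\left(-3 \right)} \right)} + q\right) = - 81 \left(32 + 211\right) = \left(-81\right) 243 = -19683$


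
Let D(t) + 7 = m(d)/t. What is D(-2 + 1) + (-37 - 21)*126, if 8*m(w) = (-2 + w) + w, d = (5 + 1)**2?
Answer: -29295/4 ≈ -7323.8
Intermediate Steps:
d = 36 (d = 6**2 = 36)
m(w) = -1/4 + w/4 (m(w) = ((-2 + w) + w)/8 = (-2 + 2*w)/8 = -1/4 + w/4)
D(t) = -7 + 35/(4*t) (D(t) = -7 + (-1/4 + (1/4)*36)/t = -7 + (-1/4 + 9)/t = -7 + 35/(4*t))
D(-2 + 1) + (-37 - 21)*126 = (-7 + 35/(4*(-2 + 1))) + (-37 - 21)*126 = (-7 + (35/4)/(-1)) - 58*126 = (-7 + (35/4)*(-1)) - 7308 = (-7 - 35/4) - 7308 = -63/4 - 7308 = -29295/4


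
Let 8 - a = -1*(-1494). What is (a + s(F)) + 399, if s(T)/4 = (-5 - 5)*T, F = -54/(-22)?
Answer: -13037/11 ≈ -1185.2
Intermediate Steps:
F = 27/11 (F = -54*(-1/22) = 27/11 ≈ 2.4545)
s(T) = -40*T (s(T) = 4*((-5 - 5)*T) = 4*(-10*T) = -40*T)
a = -1486 (a = 8 - (-1)*(-1494) = 8 - 1*1494 = 8 - 1494 = -1486)
(a + s(F)) + 399 = (-1486 - 40*27/11) + 399 = (-1486 - 1080/11) + 399 = -17426/11 + 399 = -13037/11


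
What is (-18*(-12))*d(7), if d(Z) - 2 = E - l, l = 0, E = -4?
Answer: -432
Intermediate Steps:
d(Z) = -2 (d(Z) = 2 + (-4 - 1*0) = 2 + (-4 + 0) = 2 - 4 = -2)
(-18*(-12))*d(7) = -18*(-12)*(-2) = 216*(-2) = -432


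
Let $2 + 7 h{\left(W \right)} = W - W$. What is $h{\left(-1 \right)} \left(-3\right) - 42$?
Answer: $- \frac{288}{7} \approx -41.143$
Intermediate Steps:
$h{\left(W \right)} = - \frac{2}{7}$ ($h{\left(W \right)} = - \frac{2}{7} + \frac{W - W}{7} = - \frac{2}{7} + \frac{1}{7} \cdot 0 = - \frac{2}{7} + 0 = - \frac{2}{7}$)
$h{\left(-1 \right)} \left(-3\right) - 42 = \left(- \frac{2}{7}\right) \left(-3\right) - 42 = \frac{6}{7} - 42 = - \frac{288}{7}$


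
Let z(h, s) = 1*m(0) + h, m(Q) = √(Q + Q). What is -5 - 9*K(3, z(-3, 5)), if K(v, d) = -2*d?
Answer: -59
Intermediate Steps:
m(Q) = √2*√Q (m(Q) = √(2*Q) = √2*√Q)
z(h, s) = h (z(h, s) = 1*(√2*√0) + h = 1*(√2*0) + h = 1*0 + h = 0 + h = h)
-5 - 9*K(3, z(-3, 5)) = -5 - (-18)*(-3) = -5 - 9*6 = -5 - 54 = -59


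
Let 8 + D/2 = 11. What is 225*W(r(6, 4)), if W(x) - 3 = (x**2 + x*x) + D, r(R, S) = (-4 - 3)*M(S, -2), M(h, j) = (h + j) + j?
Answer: 2025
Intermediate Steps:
M(h, j) = h + 2*j
r(R, S) = 28 - 7*S (r(R, S) = (-4 - 3)*(S + 2*(-2)) = -7*(S - 4) = -7*(-4 + S) = 28 - 7*S)
D = 6 (D = -16 + 2*11 = -16 + 22 = 6)
W(x) = 9 + 2*x**2 (W(x) = 3 + ((x**2 + x*x) + 6) = 3 + ((x**2 + x**2) + 6) = 3 + (2*x**2 + 6) = 3 + (6 + 2*x**2) = 9 + 2*x**2)
225*W(r(6, 4)) = 225*(9 + 2*(28 - 7*4)**2) = 225*(9 + 2*(28 - 28)**2) = 225*(9 + 2*0**2) = 225*(9 + 2*0) = 225*(9 + 0) = 225*9 = 2025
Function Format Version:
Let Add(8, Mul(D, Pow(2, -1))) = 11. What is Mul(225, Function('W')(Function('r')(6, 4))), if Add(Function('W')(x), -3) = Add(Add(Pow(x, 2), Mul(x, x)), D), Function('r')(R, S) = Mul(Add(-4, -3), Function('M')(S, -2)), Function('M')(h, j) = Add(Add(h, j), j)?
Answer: 2025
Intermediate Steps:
Function('M')(h, j) = Add(h, Mul(2, j))
Function('r')(R, S) = Add(28, Mul(-7, S)) (Function('r')(R, S) = Mul(Add(-4, -3), Add(S, Mul(2, -2))) = Mul(-7, Add(S, -4)) = Mul(-7, Add(-4, S)) = Add(28, Mul(-7, S)))
D = 6 (D = Add(-16, Mul(2, 11)) = Add(-16, 22) = 6)
Function('W')(x) = Add(9, Mul(2, Pow(x, 2))) (Function('W')(x) = Add(3, Add(Add(Pow(x, 2), Mul(x, x)), 6)) = Add(3, Add(Add(Pow(x, 2), Pow(x, 2)), 6)) = Add(3, Add(Mul(2, Pow(x, 2)), 6)) = Add(3, Add(6, Mul(2, Pow(x, 2)))) = Add(9, Mul(2, Pow(x, 2))))
Mul(225, Function('W')(Function('r')(6, 4))) = Mul(225, Add(9, Mul(2, Pow(Add(28, Mul(-7, 4)), 2)))) = Mul(225, Add(9, Mul(2, Pow(Add(28, -28), 2)))) = Mul(225, Add(9, Mul(2, Pow(0, 2)))) = Mul(225, Add(9, Mul(2, 0))) = Mul(225, Add(9, 0)) = Mul(225, 9) = 2025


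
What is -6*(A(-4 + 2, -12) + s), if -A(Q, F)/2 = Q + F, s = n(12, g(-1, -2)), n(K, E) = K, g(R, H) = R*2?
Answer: -240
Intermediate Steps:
g(R, H) = 2*R
s = 12
A(Q, F) = -2*F - 2*Q (A(Q, F) = -2*(Q + F) = -2*(F + Q) = -2*F - 2*Q)
-6*(A(-4 + 2, -12) + s) = -6*((-2*(-12) - 2*(-4 + 2)) + 12) = -6*((24 - 2*(-2)) + 12) = -6*((24 + 4) + 12) = -6*(28 + 12) = -6*40 = -240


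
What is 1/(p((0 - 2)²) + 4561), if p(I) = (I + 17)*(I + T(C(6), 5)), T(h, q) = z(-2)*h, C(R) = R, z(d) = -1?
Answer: 1/4519 ≈ 0.00022129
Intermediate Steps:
T(h, q) = -h
p(I) = (-6 + I)*(17 + I) (p(I) = (I + 17)*(I - 1*6) = (17 + I)*(I - 6) = (17 + I)*(-6 + I) = (-6 + I)*(17 + I))
1/(p((0 - 2)²) + 4561) = 1/((-102 + ((0 - 2)²)² + 11*(0 - 2)²) + 4561) = 1/((-102 + ((-2)²)² + 11*(-2)²) + 4561) = 1/((-102 + 4² + 11*4) + 4561) = 1/((-102 + 16 + 44) + 4561) = 1/(-42 + 4561) = 1/4519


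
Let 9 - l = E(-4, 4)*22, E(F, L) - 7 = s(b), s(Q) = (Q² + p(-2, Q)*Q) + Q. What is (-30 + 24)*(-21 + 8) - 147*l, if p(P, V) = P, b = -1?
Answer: 27861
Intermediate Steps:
s(Q) = Q² - Q (s(Q) = (Q² - 2*Q) + Q = Q² - Q)
E(F, L) = 9 (E(F, L) = 7 - (-1 - 1) = 7 - 1*(-2) = 7 + 2 = 9)
l = -189 (l = 9 - 9*22 = 9 - 1*198 = 9 - 198 = -189)
(-30 + 24)*(-21 + 8) - 147*l = (-30 + 24)*(-21 + 8) - 147*(-189) = -6*(-13) + 27783 = 78 + 27783 = 27861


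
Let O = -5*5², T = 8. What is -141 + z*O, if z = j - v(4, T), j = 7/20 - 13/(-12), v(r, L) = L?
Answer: 4079/6 ≈ 679.83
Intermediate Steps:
j = 43/30 (j = 7*(1/20) - 13*(-1/12) = 7/20 + 13/12 = 43/30 ≈ 1.4333)
O = -125 (O = -5*25 = -125)
z = -197/30 (z = 43/30 - 1*8 = 43/30 - 8 = -197/30 ≈ -6.5667)
-141 + z*O = -141 - 197/30*(-125) = -141 + 4925/6 = 4079/6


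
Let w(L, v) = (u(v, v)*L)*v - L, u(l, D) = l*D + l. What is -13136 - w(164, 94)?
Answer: -137677852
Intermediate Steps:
u(l, D) = l + D*l (u(l, D) = D*l + l = l + D*l)
w(L, v) = -L + L*v²*(1 + v) (w(L, v) = ((v*(1 + v))*L)*v - L = (L*v*(1 + v))*v - L = L*v²*(1 + v) - L = -L + L*v²*(1 + v))
-13136 - w(164, 94) = -13136 - 164*(-1 + 94²*(1 + 94)) = -13136 - 164*(-1 + 8836*95) = -13136 - 164*(-1 + 839420) = -13136 - 164*839419 = -13136 - 1*137664716 = -13136 - 137664716 = -137677852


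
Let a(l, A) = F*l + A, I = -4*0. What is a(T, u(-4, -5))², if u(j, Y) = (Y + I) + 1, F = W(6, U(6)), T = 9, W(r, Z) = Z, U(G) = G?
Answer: 2500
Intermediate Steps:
I = 0
F = 6
u(j, Y) = 1 + Y (u(j, Y) = (Y + 0) + 1 = Y + 1 = 1 + Y)
a(l, A) = A + 6*l (a(l, A) = 6*l + A = A + 6*l)
a(T, u(-4, -5))² = ((1 - 5) + 6*9)² = (-4 + 54)² = 50² = 2500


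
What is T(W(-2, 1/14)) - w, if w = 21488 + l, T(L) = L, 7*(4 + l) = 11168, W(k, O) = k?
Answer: -161570/7 ≈ -23081.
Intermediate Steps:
l = 11140/7 (l = -4 + (⅐)*11168 = -4 + 11168/7 = 11140/7 ≈ 1591.4)
w = 161556/7 (w = 21488 + 11140/7 = 161556/7 ≈ 23079.)
T(W(-2, 1/14)) - w = -2 - 1*161556/7 = -2 - 161556/7 = -161570/7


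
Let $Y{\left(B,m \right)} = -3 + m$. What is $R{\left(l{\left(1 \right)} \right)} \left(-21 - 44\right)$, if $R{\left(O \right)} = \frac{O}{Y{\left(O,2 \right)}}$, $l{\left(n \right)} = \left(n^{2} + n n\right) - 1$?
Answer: $65$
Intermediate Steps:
$l{\left(n \right)} = -1 + 2 n^{2}$ ($l{\left(n \right)} = \left(n^{2} + n^{2}\right) - 1 = 2 n^{2} - 1 = -1 + 2 n^{2}$)
$R{\left(O \right)} = - O$ ($R{\left(O \right)} = \frac{O}{-3 + 2} = \frac{O}{-1} = O \left(-1\right) = - O$)
$R{\left(l{\left(1 \right)} \right)} \left(-21 - 44\right) = - (-1 + 2 \cdot 1^{2}) \left(-21 - 44\right) = - (-1 + 2 \cdot 1) \left(-21 - 44\right) = - (-1 + 2) \left(-65\right) = \left(-1\right) 1 \left(-65\right) = \left(-1\right) \left(-65\right) = 65$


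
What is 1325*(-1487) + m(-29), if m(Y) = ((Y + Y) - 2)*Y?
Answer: -1968535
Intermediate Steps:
m(Y) = Y*(-2 + 2*Y) (m(Y) = (2*Y - 2)*Y = (-2 + 2*Y)*Y = Y*(-2 + 2*Y))
1325*(-1487) + m(-29) = 1325*(-1487) + 2*(-29)*(-1 - 29) = -1970275 + 2*(-29)*(-30) = -1970275 + 1740 = -1968535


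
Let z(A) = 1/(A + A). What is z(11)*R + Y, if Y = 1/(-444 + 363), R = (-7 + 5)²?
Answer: 151/891 ≈ 0.16947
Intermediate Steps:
z(A) = 1/(2*A)
R = 4 (R = (-2)² = 4)
Y = -1/81 (Y = 1/(-81) = -1/81 ≈ -0.012346)
z(11)*R + Y = ((½)/11)*4 - 1/81 = ((½)*(1/11))*4 - 1/81 = (1/22)*4 - 1/81 = 2/11 - 1/81 = 151/891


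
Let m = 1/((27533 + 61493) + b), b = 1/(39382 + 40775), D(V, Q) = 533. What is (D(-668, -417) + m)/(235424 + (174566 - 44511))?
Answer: 3803518505396/2608079006637757 ≈ 0.0014584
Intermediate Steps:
b = 1/80157 ≈ 1.2476e-5
m = 80157/7136057083 (m = 1/((27533 + 61493) + 1/80157) = 1/(89026 + 1/80157) = 1/(7136057083/80157) = 80157/7136057083 ≈ 1.1233e-5)
(D(-668, -417) + m)/(235424 + (174566 - 44511)) = (533 + 80157/7136057083)/(235424 + (174566 - 44511)) = 3803518505396/(7136057083*(235424 + 130055)) = (3803518505396/7136057083)/365479 = (3803518505396/7136057083)*(1/365479) = 3803518505396/2608079006637757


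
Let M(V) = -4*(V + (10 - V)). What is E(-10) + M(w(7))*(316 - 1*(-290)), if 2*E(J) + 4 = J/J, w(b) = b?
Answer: -48483/2 ≈ -24242.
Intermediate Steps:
M(V) = -40 (M(V) = -4*10 = -40)
E(J) = -3/2 (E(J) = -2 + (J/J)/2 = -2 + (½)*1 = -2 + ½ = -3/2)
E(-10) + M(w(7))*(316 - 1*(-290)) = -3/2 - 40*(316 - 1*(-290)) = -3/2 - 40*(316 + 290) = -3/2 - 40*606 = -3/2 - 24240 = -48483/2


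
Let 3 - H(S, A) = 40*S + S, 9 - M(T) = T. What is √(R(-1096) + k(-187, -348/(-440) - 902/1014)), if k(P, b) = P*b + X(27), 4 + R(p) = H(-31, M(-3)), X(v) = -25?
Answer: √192170010/390 ≈ 35.545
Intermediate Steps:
M(T) = 9 - T
H(S, A) = 3 - 41*S (H(S, A) = 3 - (40*S + S) = 3 - 41*S)
R(p) = 1270 (R(p) = -4 + (3 - 41*(-31)) = -4 + (3 + 1271) = -4 + 1274 = 1270)
k(P, b) = -25 + P*b (k(P, b) = P*b - 25 = -25 + P*b)
√(R(-1096) + k(-187, -348/(-440) - 902/1014)) = √(1270 + (-25 - 187*(-348/(-440) - 902/1014))) = √(1270 + (-25 - 187*(-348*(-1/440) - 902*1/1014))) = √(1270 + (-25 - 187*(87/110 - 451/507))) = √(1270 + (-25 - 187*(-5501/55770))) = √(1270 + (-25 + 93517/5070)) = √(1270 - 33233/5070) = √(6405667/5070) = √192170010/390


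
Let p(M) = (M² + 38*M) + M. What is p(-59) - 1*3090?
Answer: -1910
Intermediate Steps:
p(M) = M² + 39*M
p(-59) - 1*3090 = -59*(39 - 59) - 1*3090 = -59*(-20) - 3090 = 1180 - 3090 = -1910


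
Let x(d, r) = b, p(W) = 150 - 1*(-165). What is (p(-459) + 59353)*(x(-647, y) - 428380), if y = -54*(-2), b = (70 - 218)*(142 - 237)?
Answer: -24721645760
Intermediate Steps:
b = 14060 (b = -148*(-95) = 14060)
p(W) = 315 (p(W) = 150 + 165 = 315)
y = 108
x(d, r) = 14060
(p(-459) + 59353)*(x(-647, y) - 428380) = (315 + 59353)*(14060 - 428380) = 59668*(-414320) = -24721645760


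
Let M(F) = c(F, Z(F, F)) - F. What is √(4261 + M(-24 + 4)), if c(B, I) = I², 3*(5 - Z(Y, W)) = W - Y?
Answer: √4306 ≈ 65.620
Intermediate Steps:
Z(Y, W) = 5 - W/3 + Y/3 (Z(Y, W) = 5 - (W - Y)/3 = 5 + (-W/3 + Y/3) = 5 - W/3 + Y/3)
M(F) = 25 - F (M(F) = (5 - F/3 + F/3)² - F = 5² - F = 25 - F)
√(4261 + M(-24 + 4)) = √(4261 + (25 - (-24 + 4))) = √(4261 + (25 - 1*(-20))) = √(4261 + (25 + 20)) = √(4261 + 45) = √4306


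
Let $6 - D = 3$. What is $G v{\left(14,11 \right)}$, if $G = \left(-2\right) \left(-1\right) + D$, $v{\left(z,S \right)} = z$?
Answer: $70$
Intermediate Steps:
$D = 3$ ($D = 6 - 3 = 3$)
$G = 5$ ($G = \left(-2\right) \left(-1\right) + 3 = 2 + 3 = 5$)
$G v{\left(14,11 \right)} = 5 \cdot 14 = 70$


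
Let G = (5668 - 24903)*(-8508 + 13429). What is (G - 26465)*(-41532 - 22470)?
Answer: 6059830963800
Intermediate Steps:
G = -94655435 (G = -19235*4921 = -94655435)
(G - 26465)*(-41532 - 22470) = (-94655435 - 26465)*(-41532 - 22470) = -94681900*(-64002) = 6059830963800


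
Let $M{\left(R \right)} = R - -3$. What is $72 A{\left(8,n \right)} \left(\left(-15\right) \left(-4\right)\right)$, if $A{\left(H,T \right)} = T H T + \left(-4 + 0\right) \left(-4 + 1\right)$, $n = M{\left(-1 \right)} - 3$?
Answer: $86400$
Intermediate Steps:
$M{\left(R \right)} = 3 + R$ ($M{\left(R \right)} = R + 3 = 3 + R$)
$n = -1$ ($n = \left(3 - 1\right) - 3 = 2 - 3 = -1$)
$A{\left(H,T \right)} = 12 + H T^{2}$ ($A{\left(H,T \right)} = H T T - -12 = H T^{2} + 12 = 12 + H T^{2}$)
$72 A{\left(8,n \right)} \left(\left(-15\right) \left(-4\right)\right) = 72 \left(12 + 8 \left(-1\right)^{2}\right) \left(\left(-15\right) \left(-4\right)\right) = 72 \left(12 + 8 \cdot 1\right) 60 = 72 \left(12 + 8\right) 60 = 72 \cdot 20 \cdot 60 = 1440 \cdot 60 = 86400$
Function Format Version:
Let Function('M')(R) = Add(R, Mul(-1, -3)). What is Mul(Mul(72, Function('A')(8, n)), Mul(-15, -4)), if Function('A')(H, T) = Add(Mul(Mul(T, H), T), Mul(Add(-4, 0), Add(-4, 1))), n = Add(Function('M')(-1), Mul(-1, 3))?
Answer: 86400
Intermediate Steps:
Function('M')(R) = Add(3, R) (Function('M')(R) = Add(R, 3) = Add(3, R))
n = -1 (n = Add(Add(3, -1), Mul(-1, 3)) = Add(2, -3) = -1)
Function('A')(H, T) = Add(12, Mul(H, Pow(T, 2))) (Function('A')(H, T) = Add(Mul(Mul(H, T), T), Mul(-4, -3)) = Add(Mul(H, Pow(T, 2)), 12) = Add(12, Mul(H, Pow(T, 2))))
Mul(Mul(72, Function('A')(8, n)), Mul(-15, -4)) = Mul(Mul(72, Add(12, Mul(8, Pow(-1, 2)))), Mul(-15, -4)) = Mul(Mul(72, Add(12, Mul(8, 1))), 60) = Mul(Mul(72, Add(12, 8)), 60) = Mul(Mul(72, 20), 60) = Mul(1440, 60) = 86400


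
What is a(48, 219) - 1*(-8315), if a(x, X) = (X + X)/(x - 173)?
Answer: 1038937/125 ≈ 8311.5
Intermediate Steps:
a(x, X) = 2*X/(-173 + x) (a(x, X) = (2*X)/(-173 + x) = 2*X/(-173 + x))
a(48, 219) - 1*(-8315) = 2*219/(-173 + 48) - 1*(-8315) = 2*219/(-125) + 8315 = 2*219*(-1/125) + 8315 = -438/125 + 8315 = 1038937/125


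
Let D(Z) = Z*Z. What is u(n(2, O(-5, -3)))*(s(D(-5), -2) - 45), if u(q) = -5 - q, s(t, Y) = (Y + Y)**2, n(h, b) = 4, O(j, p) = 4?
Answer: 261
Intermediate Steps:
D(Z) = Z**2
s(t, Y) = 4*Y**2 (s(t, Y) = (2*Y)**2 = 4*Y**2)
u(n(2, O(-5, -3)))*(s(D(-5), -2) - 45) = (-5 - 1*4)*(4*(-2)**2 - 45) = (-5 - 4)*(4*4 - 45) = -9*(16 - 45) = -9*(-29) = 261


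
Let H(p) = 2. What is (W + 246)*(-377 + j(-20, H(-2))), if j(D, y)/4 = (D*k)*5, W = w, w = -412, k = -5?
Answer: -269418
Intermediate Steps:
W = -412
j(D, y) = -100*D (j(D, y) = 4*((D*(-5))*5) = 4*(-5*D*5) = 4*(-25*D) = -100*D)
(W + 246)*(-377 + j(-20, H(-2))) = (-412 + 246)*(-377 - 100*(-20)) = -166*(-377 + 2000) = -166*1623 = -269418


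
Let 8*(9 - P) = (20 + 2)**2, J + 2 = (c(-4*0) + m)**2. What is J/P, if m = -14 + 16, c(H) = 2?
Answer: -28/103 ≈ -0.27184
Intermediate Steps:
m = 2
J = 14 (J = -2 + (2 + 2)**2 = -2 + 4**2 = -2 + 16 = 14)
P = -103/2 (P = 9 - (20 + 2)**2/8 = 9 - 1/8*22**2 = 9 - 1/8*484 = 9 - 121/2 = -103/2 ≈ -51.500)
J/P = 14/(-103/2) = 14*(-2/103) = -28/103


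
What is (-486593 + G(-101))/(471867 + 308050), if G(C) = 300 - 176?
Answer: -486469/779917 ≈ -0.62374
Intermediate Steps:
G(C) = 124
(-486593 + G(-101))/(471867 + 308050) = (-486593 + 124)/(471867 + 308050) = -486469/779917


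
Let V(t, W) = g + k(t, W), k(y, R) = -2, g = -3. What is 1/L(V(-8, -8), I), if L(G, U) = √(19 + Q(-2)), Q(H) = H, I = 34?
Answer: √17/17 ≈ 0.24254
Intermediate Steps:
V(t, W) = -5 (V(t, W) = -3 - 2 = -5)
L(G, U) = √17 (L(G, U) = √(19 - 2) = √17)
1/L(V(-8, -8), I) = 1/(√17) = √17/17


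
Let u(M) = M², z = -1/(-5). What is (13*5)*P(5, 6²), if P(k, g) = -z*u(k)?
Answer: -325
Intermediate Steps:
z = ⅕ (z = -1*(-⅕) = ⅕ ≈ 0.20000)
P(k, g) = -k²/5
(13*5)*P(5, 6²) = (13*5)*(-⅕*5²) = 65*(-⅕*25) = 65*(-5) = -325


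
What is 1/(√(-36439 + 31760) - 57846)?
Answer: -57846/3346164395 - I*√4679/3346164395 ≈ -1.7287e-5 - 2.0442e-8*I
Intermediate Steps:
1/(√(-36439 + 31760) - 57846) = 1/(√(-4679) - 57846) = 1/(I*√4679 - 57846) = 1/(-57846 + I*√4679)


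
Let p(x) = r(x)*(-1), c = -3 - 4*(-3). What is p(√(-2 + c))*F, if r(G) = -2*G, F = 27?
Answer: 54*√7 ≈ 142.87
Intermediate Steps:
c = 9 (c = -3 - 1*(-12) = -3 + 12 = 9)
p(x) = 2*x (p(x) = -2*x*(-1) = 2*x)
p(√(-2 + c))*F = (2*√(-2 + 9))*27 = (2*√7)*27 = 54*√7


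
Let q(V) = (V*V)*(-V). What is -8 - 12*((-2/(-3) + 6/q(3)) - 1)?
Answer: -4/3 ≈ -1.3333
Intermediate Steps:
q(V) = -V³ (q(V) = V²*(-V) = -V³)
-8 - 12*((-2/(-3) + 6/q(3)) - 1) = -8 - 12*((-2/(-3) + 6/((-1*3³))) - 1) = -8 - 12*((-2*(-⅓) + 6/((-1*27))) - 1) = -8 - 12*((⅔ + 6/(-27)) - 1) = -8 - 12*((⅔ + 6*(-1/27)) - 1) = -8 - 12*((⅔ - 2/9) - 1) = -8 - 12*(4/9 - 1) = -8 - (-20)/3 = -8 - 12*(-5/9) = -8 + 20/3 = -4/3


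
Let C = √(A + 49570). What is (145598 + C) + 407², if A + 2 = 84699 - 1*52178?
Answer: 311247 + 3*√9121 ≈ 3.1153e+5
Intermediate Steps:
A = 32519 (A = -2 + (84699 - 1*52178) = -2 + (84699 - 52178) = -2 + 32521 = 32519)
C = 3*√9121 (C = √(32519 + 49570) = √82089 = 3*√9121 ≈ 286.51)
(145598 + C) + 407² = (145598 + 3*√9121) + 407² = (145598 + 3*√9121) + 165649 = 311247 + 3*√9121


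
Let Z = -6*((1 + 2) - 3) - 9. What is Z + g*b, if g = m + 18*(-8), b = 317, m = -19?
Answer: -51680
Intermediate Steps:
Z = -9 (Z = -6*(3 - 3) - 9 = -6*0 - 9 = 0 - 9 = -9)
g = -163 (g = -19 + 18*(-8) = -19 - 144 = -163)
Z + g*b = -9 - 163*317 = -9 - 51671 = -51680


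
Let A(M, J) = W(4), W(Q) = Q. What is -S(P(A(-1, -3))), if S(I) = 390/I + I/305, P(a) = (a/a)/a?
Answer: -1903201/1220 ≈ -1560.0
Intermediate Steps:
A(M, J) = 4
P(a) = 1/a
S(I) = 390/I + I/305 (S(I) = 390/I + I*(1/305) = 390/I + I/305)
-S(P(A(-1, -3))) = -(390/(1/4) + (1/305)/4) = -(390/(1/4) + (1/305)*(1/4)) = -(390*4 + 1/1220) = -(1560 + 1/1220) = -1*1903201/1220 = -1903201/1220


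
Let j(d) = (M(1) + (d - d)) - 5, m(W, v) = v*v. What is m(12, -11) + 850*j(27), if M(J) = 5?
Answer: 121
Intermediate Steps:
m(W, v) = v**2
j(d) = 0 (j(d) = (5 + (d - d)) - 5 = (5 + 0) - 5 = 5 - 5 = 0)
m(12, -11) + 850*j(27) = (-11)**2 + 850*0 = 121 + 0 = 121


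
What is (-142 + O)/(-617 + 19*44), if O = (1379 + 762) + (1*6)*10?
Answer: 2059/219 ≈ 9.4018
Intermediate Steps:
O = 2201 (O = 2141 + 6*10 = 2141 + 60 = 2201)
(-142 + O)/(-617 + 19*44) = (-142 + 2201)/(-617 + 19*44) = 2059/(-617 + 836) = 2059/219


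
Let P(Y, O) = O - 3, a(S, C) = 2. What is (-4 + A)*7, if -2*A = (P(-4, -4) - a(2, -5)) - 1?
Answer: 7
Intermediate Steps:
P(Y, O) = -3 + O
A = 5 (A = -(((-3 - 4) - 1*2) - 1)/2 = -((-7 - 2) - 1)/2 = -(-9 - 1)/2 = -½*(-10) = 5)
(-4 + A)*7 = (-4 + 5)*7 = 1*7 = 7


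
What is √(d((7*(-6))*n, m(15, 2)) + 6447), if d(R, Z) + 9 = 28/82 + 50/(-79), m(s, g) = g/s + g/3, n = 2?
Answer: √67538779382/3239 ≈ 80.235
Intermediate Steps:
m(s, g) = g/3 + g/s (m(s, g) = g/s + g*(⅓) = g/s + g/3 = g/3 + g/s)
d(R, Z) = -30095/3239 (d(R, Z) = -9 + (28/82 + 50/(-79)) = -9 + (28*(1/82) + 50*(-1/79)) = -9 + (14/41 - 50/79) = -9 - 944/3239 = -30095/3239)
√(d((7*(-6))*n, m(15, 2)) + 6447) = √(-30095/3239 + 6447) = √(20851738/3239) = √67538779382/3239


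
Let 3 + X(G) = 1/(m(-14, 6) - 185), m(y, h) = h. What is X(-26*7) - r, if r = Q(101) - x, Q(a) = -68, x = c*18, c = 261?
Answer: 852576/179 ≈ 4763.0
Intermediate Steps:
x = 4698 (x = 261*18 = 4698)
X(G) = -538/179 (X(G) = -3 + 1/(6 - 185) = -3 + 1/(-179) = -3 - 1/179 = -538/179)
r = -4766 (r = -68 - 1*4698 = -68 - 4698 = -4766)
X(-26*7) - r = -538/179 - 1*(-4766) = -538/179 + 4766 = 852576/179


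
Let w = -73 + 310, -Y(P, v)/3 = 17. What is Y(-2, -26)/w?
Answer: -17/79 ≈ -0.21519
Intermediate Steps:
Y(P, v) = -51 (Y(P, v) = -3*17 = -51)
w = 237
Y(-2, -26)/w = -51/237 = -51*1/237 = -17/79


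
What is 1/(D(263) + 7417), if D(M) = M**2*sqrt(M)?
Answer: -7417/1258229185654 + 69169*sqrt(263)/1258229185654 ≈ 8.8562e-7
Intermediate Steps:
D(M) = M**(5/2)
1/(D(263) + 7417) = 1/(263**(5/2) + 7417) = 1/(69169*sqrt(263) + 7417) = 1/(7417 + 69169*sqrt(263))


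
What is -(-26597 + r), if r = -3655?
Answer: 30252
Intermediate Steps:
-(-26597 + r) = -(-26597 - 3655) = -1*(-30252) = 30252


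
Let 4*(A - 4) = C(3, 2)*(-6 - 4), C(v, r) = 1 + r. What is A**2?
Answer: 49/4 ≈ 12.250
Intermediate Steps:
A = -7/2 (A = 4 + ((1 + 2)*(-6 - 4))/4 = 4 + (3*(-10))/4 = 4 + (1/4)*(-30) = 4 - 15/2 = -7/2 ≈ -3.5000)
A**2 = (-7/2)**2 = 49/4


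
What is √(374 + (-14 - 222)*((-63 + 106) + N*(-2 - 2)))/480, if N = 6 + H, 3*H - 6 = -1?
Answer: I*√22830/1440 ≈ 0.10493*I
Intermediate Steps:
H = 5/3 (H = 2 + (⅓)*(-1) = 2 - ⅓ = 5/3 ≈ 1.6667)
N = 23/3 (N = 6 + 5/3 = 23/3 ≈ 7.6667)
√(374 + (-14 - 222)*((-63 + 106) + N*(-2 - 2)))/480 = √(374 + (-14 - 222)*((-63 + 106) + 23*(-2 - 2)/3))/480 = √(374 - 236*(43 + (23/3)*(-4)))*(1/480) = √(374 - 236*(43 - 92/3))*(1/480) = √(374 - 236*37/3)*(1/480) = √(374 - 8732/3)*(1/480) = √(-7610/3)*(1/480) = (I*√22830/3)*(1/480) = I*√22830/1440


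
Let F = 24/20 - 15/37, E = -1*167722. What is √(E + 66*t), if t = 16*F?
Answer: I*√5711567530/185 ≈ 408.51*I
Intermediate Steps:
E = -167722
F = 147/185 (F = 24*(1/20) - 15*1/37 = 6/5 - 15/37 = 147/185 ≈ 0.79459)
t = 2352/185 (t = 16*(147/185) = 2352/185 ≈ 12.714)
√(E + 66*t) = √(-167722 + 66*(2352/185)) = √(-167722 + 155232/185) = √(-30873338/185) = I*√5711567530/185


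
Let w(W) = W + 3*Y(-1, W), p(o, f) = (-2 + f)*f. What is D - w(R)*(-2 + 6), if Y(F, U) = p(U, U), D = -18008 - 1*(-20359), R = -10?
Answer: 951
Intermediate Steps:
D = 2351 (D = -18008 + 20359 = 2351)
p(o, f) = f*(-2 + f)
Y(F, U) = U*(-2 + U)
w(W) = W + 3*W*(-2 + W) (w(W) = W + 3*(W*(-2 + W)) = W + 3*W*(-2 + W))
D - w(R)*(-2 + 6) = 2351 - (-10*(-5 + 3*(-10)))*(-2 + 6) = 2351 - (-10*(-5 - 30))*4 = 2351 - (-10*(-35))*4 = 2351 - 350*4 = 2351 - 1*1400 = 2351 - 1400 = 951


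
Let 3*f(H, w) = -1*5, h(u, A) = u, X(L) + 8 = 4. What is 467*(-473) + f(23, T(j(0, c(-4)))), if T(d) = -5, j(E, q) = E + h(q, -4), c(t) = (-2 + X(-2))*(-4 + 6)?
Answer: -662678/3 ≈ -2.2089e+5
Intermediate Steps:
X(L) = -4 (X(L) = -8 + 4 = -4)
c(t) = -12 (c(t) = (-2 - 4)*(-4 + 6) = -6*2 = -12)
j(E, q) = E + q
f(H, w) = -5/3 (f(H, w) = (-1*5)/3 = (⅓)*(-5) = -5/3)
467*(-473) + f(23, T(j(0, c(-4)))) = 467*(-473) - 5/3 = -220891 - 5/3 = -662678/3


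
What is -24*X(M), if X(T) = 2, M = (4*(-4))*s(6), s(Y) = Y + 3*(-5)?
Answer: -48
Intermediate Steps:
s(Y) = -15 + Y (s(Y) = Y - 15 = -15 + Y)
M = 144 (M = (4*(-4))*(-15 + 6) = -16*(-9) = 144)
-24*X(M) = -24*2 = -48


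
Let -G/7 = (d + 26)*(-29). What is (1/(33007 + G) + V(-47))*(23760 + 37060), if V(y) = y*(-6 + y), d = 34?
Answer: 6845948950760/45187 ≈ 1.5150e+8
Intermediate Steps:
G = 12180 (G = -7*(34 + 26)*(-29) = -420*(-29) = -7*(-1740) = 12180)
(1/(33007 + G) + V(-47))*(23760 + 37060) = (1/(33007 + 12180) - 47*(-6 - 47))*(23760 + 37060) = (1/45187 - 47*(-53))*60820 = (1/45187 + 2491)*60820 = (112560818/45187)*60820 = 6845948950760/45187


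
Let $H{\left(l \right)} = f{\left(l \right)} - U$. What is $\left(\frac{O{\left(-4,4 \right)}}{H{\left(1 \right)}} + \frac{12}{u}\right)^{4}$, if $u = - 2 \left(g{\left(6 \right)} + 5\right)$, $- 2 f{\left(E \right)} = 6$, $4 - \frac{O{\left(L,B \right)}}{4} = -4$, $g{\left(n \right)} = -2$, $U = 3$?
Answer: $\frac{234256}{81} \approx 2892.1$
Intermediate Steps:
$O{\left(L,B \right)} = 32$ ($O{\left(L,B \right)} = 16 - -16 = 16 + 16 = 32$)
$f{\left(E \right)} = -3$ ($f{\left(E \right)} = \left(- \frac{1}{2}\right) 6 = -3$)
$u = -6$ ($u = - 2 \left(-2 + 5\right) = \left(-2\right) 3 = -6$)
$H{\left(l \right)} = -6$ ($H{\left(l \right)} = -3 - 3 = -6$)
$\left(\frac{O{\left(-4,4 \right)}}{H{\left(1 \right)}} + \frac{12}{u}\right)^{4} = \left(\frac{32}{-6} + \frac{12}{-6}\right)^{4} = \left(32 \left(- \frac{1}{6}\right) + 12 \left(- \frac{1}{6}\right)\right)^{4} = \left(- \frac{16}{3} - 2\right)^{4} = \left(- \frac{22}{3}\right)^{4} = \frac{234256}{81}$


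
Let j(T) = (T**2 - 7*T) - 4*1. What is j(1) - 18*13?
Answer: -244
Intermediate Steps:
j(T) = -4 + T**2 - 7*T (j(T) = (T**2 - 7*T) - 4 = -4 + T**2 - 7*T)
j(1) - 18*13 = (-4 + 1**2 - 7*1) - 18*13 = (-4 + 1 - 7) - 234 = -10 - 234 = -244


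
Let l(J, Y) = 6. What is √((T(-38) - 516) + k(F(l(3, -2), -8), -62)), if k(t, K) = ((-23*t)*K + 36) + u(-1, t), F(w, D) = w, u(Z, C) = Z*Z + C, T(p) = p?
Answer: √8045 ≈ 89.694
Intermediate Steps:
u(Z, C) = C + Z² (u(Z, C) = Z² + C = C + Z²)
k(t, K) = 37 + t - 23*K*t (k(t, K) = ((-23*t)*K + 36) + (t + (-1)²) = (-23*K*t + 36) + (t + 1) = (36 - 23*K*t) + (1 + t) = 37 + t - 23*K*t)
√((T(-38) - 516) + k(F(l(3, -2), -8), -62)) = √((-38 - 516) + (37 + 6 - 23*(-62)*6)) = √(-554 + (37 + 6 + 8556)) = √(-554 + 8599) = √8045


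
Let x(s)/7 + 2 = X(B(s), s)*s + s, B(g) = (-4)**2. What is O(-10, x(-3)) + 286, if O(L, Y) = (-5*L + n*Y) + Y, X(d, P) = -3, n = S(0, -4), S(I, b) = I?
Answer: 364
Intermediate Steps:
n = 0
B(g) = 16
x(s) = -14 - 14*s (x(s) = -14 + 7*(-3*s + s) = -14 + 7*(-2*s) = -14 - 14*s)
O(L, Y) = Y - 5*L (O(L, Y) = (-5*L + 0*Y) + Y = (-5*L + 0) + Y = -5*L + Y = Y - 5*L)
O(-10, x(-3)) + 286 = ((-14 - 14*(-3)) - 5*(-10)) + 286 = ((-14 + 42) + 50) + 286 = (28 + 50) + 286 = 78 + 286 = 364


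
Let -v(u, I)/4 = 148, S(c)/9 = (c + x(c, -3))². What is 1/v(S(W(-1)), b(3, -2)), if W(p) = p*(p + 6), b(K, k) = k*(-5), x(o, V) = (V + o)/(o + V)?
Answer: -1/592 ≈ -0.0016892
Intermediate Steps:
x(o, V) = 1 (x(o, V) = (V + o)/(V + o) = 1)
b(K, k) = -5*k
W(p) = p*(6 + p)
S(c) = 9*(1 + c)² (S(c) = 9*(c + 1)² = 9*(1 + c)²)
v(u, I) = -592 (v(u, I) = -4*148 = -592)
1/v(S(W(-1)), b(3, -2)) = 1/(-592) = -1/592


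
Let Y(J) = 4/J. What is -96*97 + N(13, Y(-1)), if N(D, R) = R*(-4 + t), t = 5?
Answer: -9316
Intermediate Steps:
N(D, R) = R (N(D, R) = R*(-4 + 5) = R*1 = R)
-96*97 + N(13, Y(-1)) = -96*97 + 4/(-1) = -9312 + 4*(-1) = -9312 - 4 = -9316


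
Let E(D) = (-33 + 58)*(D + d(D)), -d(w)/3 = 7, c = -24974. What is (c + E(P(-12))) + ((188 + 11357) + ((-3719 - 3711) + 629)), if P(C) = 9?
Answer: -20530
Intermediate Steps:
d(w) = -21 (d(w) = -3*7 = -21)
E(D) = -525 + 25*D (E(D) = (-33 + 58)*(D - 21) = 25*(-21 + D) = -525 + 25*D)
(c + E(P(-12))) + ((188 + 11357) + ((-3719 - 3711) + 629)) = (-24974 + (-525 + 25*9)) + ((188 + 11357) + ((-3719 - 3711) + 629)) = (-24974 + (-525 + 225)) + (11545 + (-7430 + 629)) = (-24974 - 300) + (11545 - 6801) = -25274 + 4744 = -20530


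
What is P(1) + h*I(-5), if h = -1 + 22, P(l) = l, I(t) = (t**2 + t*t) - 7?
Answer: 904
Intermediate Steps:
I(t) = -7 + 2*t**2 (I(t) = (t**2 + t**2) - 7 = 2*t**2 - 7 = -7 + 2*t**2)
h = 21
P(1) + h*I(-5) = 1 + 21*(-7 + 2*(-5)**2) = 1 + 21*(-7 + 2*25) = 1 + 21*(-7 + 50) = 1 + 21*43 = 1 + 903 = 904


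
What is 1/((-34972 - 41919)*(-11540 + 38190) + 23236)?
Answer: -1/2049121914 ≈ -4.8801e-10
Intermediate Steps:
1/((-34972 - 41919)*(-11540 + 38190) + 23236) = 1/(-76891*26650 + 23236) = 1/(-2049145150 + 23236) = 1/(-2049121914) = -1/2049121914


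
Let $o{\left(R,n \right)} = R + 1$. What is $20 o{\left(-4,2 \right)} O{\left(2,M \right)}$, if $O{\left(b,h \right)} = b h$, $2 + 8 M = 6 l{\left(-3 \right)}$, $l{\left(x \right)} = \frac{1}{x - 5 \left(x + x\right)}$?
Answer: $\frac{80}{3} \approx 26.667$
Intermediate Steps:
$o{\left(R,n \right)} = 1 + R$
$l{\left(x \right)} = - \frac{1}{9 x}$ ($l{\left(x \right)} = \frac{1}{x - 5 \cdot 2 x} = \frac{1}{x - 10 x} = \frac{1}{\left(-9\right) x} = - \frac{1}{9 x}$)
$M = - \frac{2}{9}$ ($M = - \frac{1}{4} + \frac{6 \left(- \frac{1}{9 \left(-3\right)}\right)}{8} = - \frac{1}{4} + \frac{6 \left(\left(- \frac{1}{9}\right) \left(- \frac{1}{3}\right)\right)}{8} = - \frac{1}{4} + \frac{6 \cdot \frac{1}{27}}{8} = - \frac{1}{4} + \frac{1}{8} \cdot \frac{2}{9} = - \frac{1}{4} + \frac{1}{36} = - \frac{2}{9} \approx -0.22222$)
$20 o{\left(-4,2 \right)} O{\left(2,M \right)} = 20 \left(1 - 4\right) 2 \left(- \frac{2}{9}\right) = 20 \left(-3\right) \left(- \frac{4}{9}\right) = \left(-60\right) \left(- \frac{4}{9}\right) = \frac{80}{3}$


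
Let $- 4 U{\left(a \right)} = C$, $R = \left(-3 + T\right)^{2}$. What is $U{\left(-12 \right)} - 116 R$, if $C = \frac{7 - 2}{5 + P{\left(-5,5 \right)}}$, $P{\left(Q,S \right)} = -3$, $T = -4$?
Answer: $- \frac{45477}{8} \approx -5684.6$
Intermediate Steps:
$R = 49$ ($R = \left(-3 - 4\right)^{2} = \left(-7\right)^{2} = 49$)
$C = \frac{5}{2}$ ($C = \frac{7 - 2}{5 - 3} = \frac{5}{2} \approx 2.5$)
$U{\left(a \right)} = - \frac{5}{8}$ ($U{\left(a \right)} = \left(- \frac{1}{4}\right) \frac{5}{2} = - \frac{5}{8}$)
$U{\left(-12 \right)} - 116 R = - \frac{5}{8} - 5684 = - \frac{45477}{8}$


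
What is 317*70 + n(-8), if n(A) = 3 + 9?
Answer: 22202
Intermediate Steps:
n(A) = 12
317*70 + n(-8) = 317*70 + 12 = 22190 + 12 = 22202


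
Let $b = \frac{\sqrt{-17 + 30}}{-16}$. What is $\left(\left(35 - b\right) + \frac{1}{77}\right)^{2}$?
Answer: $\frac{1860791573}{1517824} + \frac{337 \sqrt{13}}{77} \approx 1241.7$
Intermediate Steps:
$b = - \frac{\sqrt{13}}{16}$ ($b = \sqrt{13} \left(- \frac{1}{16}\right) = - \frac{\sqrt{13}}{16} \approx -0.22535$)
$\left(\left(35 - b\right) + \frac{1}{77}\right)^{2} = \left(\left(35 - - \frac{\sqrt{13}}{16}\right) + \frac{1}{77}\right)^{2} = \left(\left(35 + \frac{\sqrt{13}}{16}\right) + \frac{1}{77}\right)^{2} = \left(\frac{2696}{77} + \frac{\sqrt{13}}{16}\right)^{2}$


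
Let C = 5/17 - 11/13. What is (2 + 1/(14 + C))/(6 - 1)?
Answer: 1233/2972 ≈ 0.41487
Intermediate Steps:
C = -122/221 (C = 5*(1/17) - 11*1/13 = 5/17 - 11/13 = -122/221 ≈ -0.55204)
(2 + 1/(14 + C))/(6 - 1) = (2 + 1/(14 - 122/221))/(6 - 1) = (2 + 1/(2972/221))/5 = (2 + 221/2972)/5 = (⅕)*(6165/2972) = 1233/2972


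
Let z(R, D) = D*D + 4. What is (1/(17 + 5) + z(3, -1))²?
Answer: 12321/484 ≈ 25.457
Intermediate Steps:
z(R, D) = 4 + D² (z(R, D) = D² + 4 = 4 + D²)
(1/(17 + 5) + z(3, -1))² = (1/(17 + 5) + (4 + (-1)²))² = (1/22 + (4 + 1))² = (1/22 + 5)² = (111/22)² = 12321/484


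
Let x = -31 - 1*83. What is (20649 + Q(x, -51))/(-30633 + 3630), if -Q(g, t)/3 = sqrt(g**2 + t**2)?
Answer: -6883/9001 + 3*sqrt(1733)/9001 ≈ -0.75082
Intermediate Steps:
x = -114 (x = -31 - 83 = -114)
Q(g, t) = -3*sqrt(g**2 + t**2)
(20649 + Q(x, -51))/(-30633 + 3630) = (20649 - 3*sqrt((-114)**2 + (-51)**2))/(-30633 + 3630) = (20649 - 3*sqrt(12996 + 2601))/(-27003) = (20649 - 9*sqrt(1733))*(-1/27003) = -6883/9001 + 3*sqrt(1733)/9001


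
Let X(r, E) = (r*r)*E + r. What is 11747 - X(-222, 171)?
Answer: -8415595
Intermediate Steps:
X(r, E) = r + E*r**2 (X(r, E) = r**2*E + r = E*r**2 + r = r + E*r**2)
11747 - X(-222, 171) = 11747 - (-222)*(1 + 171*(-222)) = 11747 - (-222)*(1 - 37962) = 11747 - (-222)*(-37961) = 11747 - 1*8427342 = 11747 - 8427342 = -8415595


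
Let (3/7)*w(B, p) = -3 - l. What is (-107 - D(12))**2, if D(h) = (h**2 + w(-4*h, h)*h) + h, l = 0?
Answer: 32041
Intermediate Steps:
w(B, p) = -7 (w(B, p) = 7*(-3 - 1*0)/3 = 7*(-3 + 0)/3 = (7/3)*(-3) = -7)
D(h) = h**2 - 6*h (D(h) = (h**2 - 7*h) + h = h**2 - 6*h)
(-107 - D(12))**2 = (-107 - 12*(-6 + 12))**2 = (-107 - 12*6)**2 = (-107 - 1*72)**2 = (-107 - 72)**2 = (-179)**2 = 32041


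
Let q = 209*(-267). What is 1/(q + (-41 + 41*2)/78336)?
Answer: -78336/4371383767 ≈ -1.7920e-5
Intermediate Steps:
q = -55803
1/(q + (-41 + 41*2)/78336) = 1/(-55803 + (-41 + 41*2)/78336) = 1/(-55803 + (-41 + 82)*(1/78336)) = 1/(-55803 + 41*(1/78336)) = 1/(-55803 + 41/78336) = 1/(-4371383767/78336) = -78336/4371383767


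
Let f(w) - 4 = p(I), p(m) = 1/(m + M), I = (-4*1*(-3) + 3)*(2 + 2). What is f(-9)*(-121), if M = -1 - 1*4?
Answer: -2431/5 ≈ -486.20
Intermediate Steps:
I = 60 (I = (-4*(-3) + 3)*4 = (12 + 3)*4 = 15*4 = 60)
M = -5 (M = -1 - 4 = -5)
p(m) = 1/(-5 + m) (p(m) = 1/(m - 5) = 1/(-5 + m))
f(w) = 221/55 (f(w) = 4 + 1/(-5 + 60) = 4 + 1/55 = 221/55)
f(-9)*(-121) = (221/55)*(-121) = -2431/5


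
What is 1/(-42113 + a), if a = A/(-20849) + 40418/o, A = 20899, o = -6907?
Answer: -144004043/6065429287134 ≈ -2.3742e-5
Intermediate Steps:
a = -987024275/144004043 (a = 20899/(-20849) + 40418/(-6907) = 20899*(-1/20849) + 40418*(-1/6907) = -20899/20849 - 40418/6907 = -987024275/144004043 ≈ -6.8541)
1/(-42113 + a) = 1/(-42113 - 987024275/144004043) = 1/(-6065429287134/144004043) = -144004043/6065429287134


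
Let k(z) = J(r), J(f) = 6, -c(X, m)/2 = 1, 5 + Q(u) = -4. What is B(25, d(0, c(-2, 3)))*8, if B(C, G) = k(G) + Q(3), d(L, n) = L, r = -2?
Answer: -24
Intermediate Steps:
Q(u) = -9 (Q(u) = -5 - 4 = -9)
c(X, m) = -2 (c(X, m) = -2*1 = -2)
k(z) = 6
B(C, G) = -3 (B(C, G) = 6 - 9 = -3)
B(25, d(0, c(-2, 3)))*8 = -3*8 = -24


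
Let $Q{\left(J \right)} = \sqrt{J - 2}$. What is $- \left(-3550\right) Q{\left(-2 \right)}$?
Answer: $7100 i \approx 7100.0 i$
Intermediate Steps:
$Q{\left(J \right)} = \sqrt{-2 + J}$
$- \left(-3550\right) Q{\left(-2 \right)} = - \left(-3550\right) \sqrt{-2 - 2} = - \left(-3550\right) \sqrt{-4} = - \left(-3550\right) 2 i = - \left(-7100\right) i = 7100 i$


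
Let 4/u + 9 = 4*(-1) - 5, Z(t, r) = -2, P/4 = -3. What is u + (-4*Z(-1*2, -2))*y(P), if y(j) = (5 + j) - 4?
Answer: -794/9 ≈ -88.222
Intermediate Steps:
P = -12 (P = 4*(-3) = -12)
y(j) = 1 + j
u = -2/9 (u = 4/(-9 + (4*(-1) - 5)) = 4/(-9 + (-4 - 5)) = 4/(-9 - 9) = 4/(-18) = 4*(-1/18) = -2/9 ≈ -0.22222)
u + (-4*Z(-1*2, -2))*y(P) = -2/9 + (-4*(-2))*(1 - 12) = -2/9 + 8*(-11) = -2/9 - 88 = -794/9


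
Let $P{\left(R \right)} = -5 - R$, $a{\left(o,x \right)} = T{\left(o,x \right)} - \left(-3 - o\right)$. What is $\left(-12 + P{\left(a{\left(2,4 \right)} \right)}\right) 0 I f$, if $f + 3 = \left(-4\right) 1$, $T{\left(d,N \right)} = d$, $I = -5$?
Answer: $0$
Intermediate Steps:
$a{\left(o,x \right)} = 3 + 2 o$ ($a{\left(o,x \right)} = o - \left(-3 - o\right) = o + \left(3 + o\right) = 3 + 2 o$)
$f = -7$ ($f = -3 - 4 = -7$)
$\left(-12 + P{\left(a{\left(2,4 \right)} \right)}\right) 0 I f = \left(-12 - \left(8 + 4\right)\right) 0 \left(-5\right) \left(-7\right) = \left(-12 - 12\right) 0 \left(-7\right) = \left(-12 - 12\right) 0 = \left(-24\right) 0 = 0$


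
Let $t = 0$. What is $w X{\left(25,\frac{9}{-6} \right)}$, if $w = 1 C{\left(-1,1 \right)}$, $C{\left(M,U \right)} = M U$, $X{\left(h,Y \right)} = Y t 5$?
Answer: $0$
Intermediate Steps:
$X{\left(h,Y \right)} = 0$ ($X{\left(h,Y \right)} = Y 0 \cdot 5 = 0 \cdot 5 = 0$)
$w = -1$ ($w = 1 \left(\left(-1\right) 1\right) = 1 \left(-1\right) = -1$)
$w X{\left(25,\frac{9}{-6} \right)} = \left(-1\right) 0 = 0$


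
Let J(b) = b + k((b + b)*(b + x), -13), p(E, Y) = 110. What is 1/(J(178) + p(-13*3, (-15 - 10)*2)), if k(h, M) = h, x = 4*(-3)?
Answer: 1/59384 ≈ 1.6840e-5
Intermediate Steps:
x = -12
J(b) = b + 2*b*(-12 + b) (J(b) = b + (b + b)*(b - 12) = b + (2*b)*(-12 + b) = b + 2*b*(-12 + b))
1/(J(178) + p(-13*3, (-15 - 10)*2)) = 1/(178*(-23 + 2*178) + 110) = 1/(178*(-23 + 356) + 110) = 1/(178*333 + 110) = 1/(59274 + 110) = 1/59384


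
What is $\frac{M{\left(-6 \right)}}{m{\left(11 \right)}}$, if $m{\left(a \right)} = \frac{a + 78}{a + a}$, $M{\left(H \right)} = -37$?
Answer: $- \frac{814}{89} \approx -9.1461$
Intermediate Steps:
$m{\left(a \right)} = \frac{78 + a}{2 a}$
$\frac{M{\left(-6 \right)}}{m{\left(11 \right)}} = - \frac{37}{\frac{1}{2} \cdot \frac{1}{11} \left(78 + 11\right)} = - \frac{37}{\frac{1}{2} \cdot \frac{1}{11} \cdot 89} = - \frac{37}{\frac{89}{22}} = \left(-37\right) \frac{22}{89} = - \frac{814}{89}$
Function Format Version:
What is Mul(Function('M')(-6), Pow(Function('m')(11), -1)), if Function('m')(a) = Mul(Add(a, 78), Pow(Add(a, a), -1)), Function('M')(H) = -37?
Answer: Rational(-814, 89) ≈ -9.1461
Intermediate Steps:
Function('m')(a) = Mul(Rational(1, 2), Pow(a, -1), Add(78, a)) (Function('m')(a) = Mul(Add(78, a), Pow(Mul(2, a), -1)) = Mul(Add(78, a), Mul(Rational(1, 2), Pow(a, -1))) = Mul(Rational(1, 2), Pow(a, -1), Add(78, a)))
Mul(Function('M')(-6), Pow(Function('m')(11), -1)) = Mul(-37, Pow(Mul(Rational(1, 2), Pow(11, -1), Add(78, 11)), -1)) = Mul(-37, Pow(Mul(Rational(1, 2), Rational(1, 11), 89), -1)) = Mul(-37, Pow(Rational(89, 22), -1)) = Mul(-37, Rational(22, 89)) = Rational(-814, 89)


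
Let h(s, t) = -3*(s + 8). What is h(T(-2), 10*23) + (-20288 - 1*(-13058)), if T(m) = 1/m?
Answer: -14505/2 ≈ -7252.5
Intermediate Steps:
h(s, t) = -24 - 3*s (h(s, t) = -3*(8 + s) = -24 - 3*s)
h(T(-2), 10*23) + (-20288 - 1*(-13058)) = (-24 - 3/(-2)) + (-20288 - 1*(-13058)) = (-24 - 3*(-1/2)) + (-20288 + 13058) = (-24 + 3/2) - 7230 = -45/2 - 7230 = -14505/2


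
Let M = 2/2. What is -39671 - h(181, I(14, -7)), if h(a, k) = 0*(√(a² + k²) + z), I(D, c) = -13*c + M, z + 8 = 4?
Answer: -39671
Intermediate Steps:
M = 1 (M = 2*(½) = 1)
z = -4 (z = -8 + 4 = -4)
I(D, c) = 1 - 13*c (I(D, c) = -13*c + 1 = 1 - 13*c)
h(a, k) = 0 (h(a, k) = 0*(√(a² + k²) - 4) = 0*(-4 + √(a² + k²)) = 0)
-39671 - h(181, I(14, -7)) = -39671 - 1*0 = -39671 + 0 = -39671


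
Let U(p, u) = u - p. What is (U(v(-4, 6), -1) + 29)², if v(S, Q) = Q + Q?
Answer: 256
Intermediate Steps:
v(S, Q) = 2*Q
(U(v(-4, 6), -1) + 29)² = ((-1 - 2*6) + 29)² = ((-1 - 1*12) + 29)² = ((-1 - 12) + 29)² = (-13 + 29)² = 16² = 256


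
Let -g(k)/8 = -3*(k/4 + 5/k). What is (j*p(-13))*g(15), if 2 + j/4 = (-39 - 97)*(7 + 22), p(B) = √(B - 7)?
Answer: -3093664*I*√5 ≈ -6.9176e+6*I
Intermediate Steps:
p(B) = √(-7 + B)
g(k) = 6*k + 120/k (g(k) = -(-24)*(k/4 + 5/k) = -(-24)*(5/k + k/4) = -8*(-15/k - 3*k/4) = 6*k + 120/k)
j = -15784 (j = -8 + 4*((-39 - 97)*(7 + 22)) = -8 + 4*(-136*29) = -8 + 4*(-3944) = -8 - 15776 = -15784)
(j*p(-13))*g(15) = (-15784*√(-7 - 13))*(6*15 + 120/15) = (-31568*I*√5)*(90 + 120*(1/15)) = (-31568*I*√5)*(90 + 8) = -31568*I*√5*98 = -3093664*I*√5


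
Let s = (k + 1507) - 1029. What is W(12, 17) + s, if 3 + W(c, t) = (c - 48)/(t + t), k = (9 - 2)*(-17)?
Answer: 6034/17 ≈ 354.94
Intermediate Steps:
k = -119 (k = 7*(-17) = -119)
W(c, t) = -3 + (-48 + c)/(2*t) (W(c, t) = -3 + (c - 48)/(t + t) = -3 + (-48 + c)/((2*t)) = -3 + (-48 + c)*(1/(2*t)) = -3 + (-48 + c)/(2*t))
s = 359 (s = (-119 + 1507) - 1029 = 1388 - 1029 = 359)
W(12, 17) + s = (½)*(-48 + 12 - 6*17)/17 + 359 = (½)*(1/17)*(-48 + 12 - 102) + 359 = (½)*(1/17)*(-138) + 359 = -69/17 + 359 = 6034/17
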